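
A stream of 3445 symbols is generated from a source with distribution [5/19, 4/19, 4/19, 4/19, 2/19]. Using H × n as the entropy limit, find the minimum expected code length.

Entropy H = 2.2685 bits/symbol
Minimum bits = H × n = 2.2685 × 3445
= 7814.89 bits


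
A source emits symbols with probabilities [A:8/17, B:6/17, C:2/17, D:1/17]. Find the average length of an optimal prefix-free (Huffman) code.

Huffman tree construction:
Combine smallest probabilities repeatedly
Resulting codes:
  A: 0 (length 1)
  B: 11 (length 2)
  C: 101 (length 3)
  D: 100 (length 3)
Average length = Σ p(s) × length(s) = 1.7059 bits


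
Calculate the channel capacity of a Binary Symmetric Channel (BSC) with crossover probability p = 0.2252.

For BSC with error probability p:
C = 1 - H(p) where H(p) is binary entropy
H(0.2252) = -0.2252 × log₂(0.2252) - 0.7748 × log₂(0.7748)
H(p) = 0.7695
C = 1 - 0.7695 = 0.2305 bits/use


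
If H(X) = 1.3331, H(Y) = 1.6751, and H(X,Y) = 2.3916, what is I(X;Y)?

I(X;Y) = H(X) + H(Y) - H(X,Y)
I(X;Y) = 1.3331 + 1.6751 - 2.3916 = 0.6166 bits


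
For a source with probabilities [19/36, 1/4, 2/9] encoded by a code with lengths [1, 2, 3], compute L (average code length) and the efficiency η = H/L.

Average length L = Σ p_i × l_i = 1.6944 bits
Entropy H = 1.4688 bits
Efficiency η = H/L × 100% = 86.68%


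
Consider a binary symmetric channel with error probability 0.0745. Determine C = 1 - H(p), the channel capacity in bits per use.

For BSC with error probability p:
C = 1 - H(p) where H(p) is binary entropy
H(0.0745) = -0.0745 × log₂(0.0745) - 0.9255 × log₂(0.9255)
H(p) = 0.3825
C = 1 - 0.3825 = 0.6175 bits/use


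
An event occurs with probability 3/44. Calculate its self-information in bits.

Information content I(x) = -log₂(p(x))
I = -log₂(3/44) = -log₂(0.0682)
I = 3.8745 bits


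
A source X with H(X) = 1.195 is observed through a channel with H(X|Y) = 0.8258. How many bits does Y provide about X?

I(X;Y) = H(X) - H(X|Y)
I(X;Y) = 1.195 - 0.8258 = 0.3692 bits


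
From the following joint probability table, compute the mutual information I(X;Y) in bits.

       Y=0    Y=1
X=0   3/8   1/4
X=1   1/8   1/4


H(X) = 0.9544, H(Y) = 1.0000, H(X,Y) = 1.9056
I(X;Y) = H(X) + H(Y) - H(X,Y) = 0.0488 bits


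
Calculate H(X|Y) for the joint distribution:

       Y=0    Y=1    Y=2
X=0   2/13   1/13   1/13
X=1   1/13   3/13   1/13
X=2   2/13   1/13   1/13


H(X|Y) = Σ_y p(y) H(X|Y=y)
  p(Y=0) = 5/13, H(X|Y=0) = 1.5219
  p(Y=1) = 5/13, H(X|Y=1) = 1.3710
  p(Y=2) = 3/13, H(X|Y=2) = 1.5850
H(X|Y) = 0.3846×1.5219 + 0.3846×1.3710 + 0.2308×1.5850 = 1.4784 bits


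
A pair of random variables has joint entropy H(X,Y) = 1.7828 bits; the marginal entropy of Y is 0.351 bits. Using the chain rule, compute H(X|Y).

Chain rule: H(X,Y) = H(X|Y) + H(Y)
H(X|Y) = H(X,Y) - H(Y) = 1.7828 - 0.351 = 1.4318 bits


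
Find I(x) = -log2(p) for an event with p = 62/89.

Information content I(x) = -log₂(p(x))
I = -log₂(62/89) = -log₂(0.6966)
I = 0.5215 bits


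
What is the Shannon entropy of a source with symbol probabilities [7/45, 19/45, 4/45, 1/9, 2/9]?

H(X) = -Σ p(x) log₂ p(x)
  -7/45 × log₂(7/45) = 0.4176
  -19/45 × log₂(19/45) = 0.5252
  -4/45 × log₂(4/45) = 0.3104
  -1/9 × log₂(1/9) = 0.3522
  -2/9 × log₂(2/9) = 0.4822
H(X) = 2.0876 bits


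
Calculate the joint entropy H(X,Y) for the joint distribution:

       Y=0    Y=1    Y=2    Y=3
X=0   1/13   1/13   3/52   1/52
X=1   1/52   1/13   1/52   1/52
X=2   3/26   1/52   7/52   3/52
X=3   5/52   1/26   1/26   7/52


H(X,Y) = -Σ p(x,y) log₂ p(x,y)
  p(0,0)=1/13: -0.0769 × log₂(0.0769) = 0.2846
  p(0,1)=1/13: -0.0769 × log₂(0.0769) = 0.2846
  p(0,2)=3/52: -0.0577 × log₂(0.0577) = 0.2374
  p(0,3)=1/52: -0.0192 × log₂(0.0192) = 0.1096
  p(1,0)=1/52: -0.0192 × log₂(0.0192) = 0.1096
  p(1,1)=1/13: -0.0769 × log₂(0.0769) = 0.2846
  p(1,2)=1/52: -0.0192 × log₂(0.0192) = 0.1096
  p(1,3)=1/52: -0.0192 × log₂(0.0192) = 0.1096
  p(2,0)=3/26: -0.1154 × log₂(0.1154) = 0.3595
  p(2,1)=1/52: -0.0192 × log₂(0.0192) = 0.1096
  p(2,2)=7/52: -0.1346 × log₂(0.1346) = 0.3895
  p(2,3)=3/52: -0.0577 × log₂(0.0577) = 0.2374
  p(3,0)=5/52: -0.0962 × log₂(0.0962) = 0.3249
  p(3,1)=1/26: -0.0385 × log₂(0.0385) = 0.1808
  p(3,2)=1/26: -0.0385 × log₂(0.0385) = 0.1808
  p(3,3)=7/52: -0.1346 × log₂(0.1346) = 0.3895
H(X,Y) = 3.7017 bits


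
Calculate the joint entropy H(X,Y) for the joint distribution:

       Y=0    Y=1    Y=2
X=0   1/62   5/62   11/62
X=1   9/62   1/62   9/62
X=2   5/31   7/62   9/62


H(X,Y) = -Σ p(x,y) log₂ p(x,y)
  p(0,0)=1/62: -0.0161 × log₂(0.0161) = 0.0960
  p(0,1)=5/62: -0.0806 × log₂(0.0806) = 0.2929
  p(0,2)=11/62: -0.1774 × log₂(0.1774) = 0.4426
  p(1,0)=9/62: -0.1452 × log₂(0.1452) = 0.4042
  p(1,1)=1/62: -0.0161 × log₂(0.0161) = 0.0960
  p(1,2)=9/62: -0.1452 × log₂(0.1452) = 0.4042
  p(2,0)=5/31: -0.1613 × log₂(0.1613) = 0.4246
  p(2,1)=7/62: -0.1129 × log₂(0.1129) = 0.3553
  p(2,2)=9/62: -0.1452 × log₂(0.1452) = 0.4042
H(X,Y) = 2.9200 bits


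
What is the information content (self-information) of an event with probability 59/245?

Information content I(x) = -log₂(p(x))
I = -log₂(59/245) = -log₂(0.2408)
I = 2.0540 bits


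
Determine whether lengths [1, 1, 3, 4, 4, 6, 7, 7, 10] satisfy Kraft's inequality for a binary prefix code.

Kraft inequality: Σ 2^(-l_i) ≤ 1 for prefix-free code
Calculating: 2^(-1) + 2^(-1) + 2^(-3) + 2^(-4) + 2^(-4) + 2^(-6) + 2^(-7) + 2^(-7) + 2^(-10)
= 0.5 + 0.5 + 0.125 + 0.0625 + 0.0625 + 0.015625 + 0.0078125 + 0.0078125 + 0.0009765625
= 1.2822
Since 1.2822 > 1, prefix-free code does not exist


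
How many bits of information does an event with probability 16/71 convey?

Information content I(x) = -log₂(p(x))
I = -log₂(16/71) = -log₂(0.2254)
I = 2.1497 bits


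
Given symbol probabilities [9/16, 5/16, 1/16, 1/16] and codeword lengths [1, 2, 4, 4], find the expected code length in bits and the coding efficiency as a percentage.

Average length L = Σ p_i × l_i = 1.6875 bits
Entropy H = 1.4913 bits
Efficiency η = H/L × 100% = 88.37%


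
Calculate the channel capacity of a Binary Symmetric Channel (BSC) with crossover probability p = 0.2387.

For BSC with error probability p:
C = 1 - H(p) where H(p) is binary entropy
H(0.2387) = -0.2387 × log₂(0.2387) - 0.7613 × log₂(0.7613)
H(p) = 0.7929
C = 1 - 0.7929 = 0.2071 bits/use


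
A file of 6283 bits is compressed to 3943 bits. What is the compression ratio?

Compression ratio = Original / Compressed
= 6283 / 3943 = 1.59:1


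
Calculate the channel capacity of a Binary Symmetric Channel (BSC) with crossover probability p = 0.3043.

For BSC with error probability p:
C = 1 - H(p) where H(p) is binary entropy
H(0.3043) = -0.3043 × log₂(0.3043) - 0.6957 × log₂(0.6957)
H(p) = 0.8865
C = 1 - 0.8865 = 0.1135 bits/use


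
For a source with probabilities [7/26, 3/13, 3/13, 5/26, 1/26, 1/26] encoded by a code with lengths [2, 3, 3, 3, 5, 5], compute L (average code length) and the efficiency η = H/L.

Average length L = Σ p_i × l_i = 2.8846 bits
Entropy H = 2.3050 bits
Efficiency η = H/L × 100% = 79.91%


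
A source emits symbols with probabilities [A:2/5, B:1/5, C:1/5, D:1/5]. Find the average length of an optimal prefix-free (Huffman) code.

Huffman tree construction:
Combine smallest probabilities repeatedly
Resulting codes:
  A: 11 (length 2)
  B: 00 (length 2)
  C: 01 (length 2)
  D: 10 (length 2)
Average length = Σ p(s) × length(s) = 2.0000 bits


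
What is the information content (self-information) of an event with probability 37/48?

Information content I(x) = -log₂(p(x))
I = -log₂(37/48) = -log₂(0.7708)
I = 0.3755 bits


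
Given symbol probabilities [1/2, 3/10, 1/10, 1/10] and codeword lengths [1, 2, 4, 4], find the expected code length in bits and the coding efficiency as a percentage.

Average length L = Σ p_i × l_i = 1.9000 bits
Entropy H = 1.6855 bits
Efficiency η = H/L × 100% = 88.71%


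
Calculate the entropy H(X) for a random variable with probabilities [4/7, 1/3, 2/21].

H(X) = -Σ p(x) log₂ p(x)
  -4/7 × log₂(4/7) = 0.4613
  -1/3 × log₂(1/3) = 0.5283
  -2/21 × log₂(2/21) = 0.3231
H(X) = 1.3127 bits


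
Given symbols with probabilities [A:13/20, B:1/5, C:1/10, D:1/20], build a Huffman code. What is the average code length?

Huffman tree construction:
Combine smallest probabilities repeatedly
Resulting codes:
  A: 1 (length 1)
  B: 01 (length 2)
  C: 001 (length 3)
  D: 000 (length 3)
Average length = Σ p(s) × length(s) = 1.5000 bits


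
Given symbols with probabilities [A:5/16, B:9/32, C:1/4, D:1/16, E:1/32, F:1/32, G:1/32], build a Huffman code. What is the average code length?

Huffman tree construction:
Combine smallest probabilities repeatedly
Resulting codes:
  A: 11 (length 2)
  B: 10 (length 2)
  C: 01 (length 2)
  D: 0011 (length 4)
  E: 0000 (length 4)
  F: 0001 (length 4)
  G: 0010 (length 4)
Average length = Σ p(s) × length(s) = 2.3125 bits


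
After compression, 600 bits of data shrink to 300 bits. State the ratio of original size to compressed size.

Compression ratio = Original / Compressed
= 600 / 300 = 2.00:1


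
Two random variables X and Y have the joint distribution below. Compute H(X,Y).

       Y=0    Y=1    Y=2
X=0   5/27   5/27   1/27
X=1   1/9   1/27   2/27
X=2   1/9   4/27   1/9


H(X,Y) = -Σ p(x,y) log₂ p(x,y)
  p(0,0)=5/27: -0.1852 × log₂(0.1852) = 0.4505
  p(0,1)=5/27: -0.1852 × log₂(0.1852) = 0.4505
  p(0,2)=1/27: -0.0370 × log₂(0.0370) = 0.1761
  p(1,0)=1/9: -0.1111 × log₂(0.1111) = 0.3522
  p(1,1)=1/27: -0.0370 × log₂(0.0370) = 0.1761
  p(1,2)=2/27: -0.0741 × log₂(0.0741) = 0.2781
  p(2,0)=1/9: -0.1111 × log₂(0.1111) = 0.3522
  p(2,1)=4/27: -0.1481 × log₂(0.1481) = 0.4081
  p(2,2)=1/9: -0.1111 × log₂(0.1111) = 0.3522
H(X,Y) = 2.9962 bits


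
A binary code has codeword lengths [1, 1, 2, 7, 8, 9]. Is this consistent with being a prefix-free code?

Kraft inequality: Σ 2^(-l_i) ≤ 1 for prefix-free code
Calculating: 2^(-1) + 2^(-1) + 2^(-2) + 2^(-7) + 2^(-8) + 2^(-9)
= 0.5 + 0.5 + 0.25 + 0.0078125 + 0.00390625 + 0.001953125
= 1.2637
Since 1.2637 > 1, prefix-free code does not exist


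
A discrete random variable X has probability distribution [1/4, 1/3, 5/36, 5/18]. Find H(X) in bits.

H(X) = -Σ p(x) log₂ p(x)
  -1/4 × log₂(1/4) = 0.5000
  -1/3 × log₂(1/3) = 0.5283
  -5/36 × log₂(5/36) = 0.3956
  -5/18 × log₂(5/18) = 0.5133
H(X) = 1.9372 bits


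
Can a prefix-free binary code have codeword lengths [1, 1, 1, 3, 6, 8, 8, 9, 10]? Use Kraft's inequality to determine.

Kraft inequality: Σ 2^(-l_i) ≤ 1 for prefix-free code
Calculating: 2^(-1) + 2^(-1) + 2^(-1) + 2^(-3) + 2^(-6) + 2^(-8) + 2^(-8) + 2^(-9) + 2^(-10)
= 0.5 + 0.5 + 0.5 + 0.125 + 0.015625 + 0.00390625 + 0.00390625 + 0.001953125 + 0.0009765625
= 1.6514
Since 1.6514 > 1, prefix-free code does not exist


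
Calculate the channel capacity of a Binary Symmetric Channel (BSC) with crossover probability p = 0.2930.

For BSC with error probability p:
C = 1 - H(p) where H(p) is binary entropy
H(0.2930) = -0.2930 × log₂(0.2930) - 0.7070 × log₂(0.7070)
H(p) = 0.8726
C = 1 - 0.8726 = 0.1274 bits/use


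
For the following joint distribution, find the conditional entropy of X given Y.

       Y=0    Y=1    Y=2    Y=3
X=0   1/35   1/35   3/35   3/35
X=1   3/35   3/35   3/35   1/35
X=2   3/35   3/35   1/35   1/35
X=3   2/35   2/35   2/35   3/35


H(X|Y) = Σ_y p(y) H(X|Y=y)
  p(Y=0) = 9/35, H(X|Y=0) = 1.8911
  p(Y=1) = 9/35, H(X|Y=1) = 1.8911
  p(Y=2) = 9/35, H(X|Y=2) = 1.8911
  p(Y=3) = 8/35, H(X|Y=3) = 1.8113
H(X|Y) = 0.2571×1.8911 + 0.2571×1.8911 + 0.2571×1.8911 + 0.2286×1.8113 = 1.8728 bits


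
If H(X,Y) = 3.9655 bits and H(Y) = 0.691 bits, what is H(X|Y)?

Chain rule: H(X,Y) = H(X|Y) + H(Y)
H(X|Y) = H(X,Y) - H(Y) = 3.9655 - 0.691 = 3.2745 bits


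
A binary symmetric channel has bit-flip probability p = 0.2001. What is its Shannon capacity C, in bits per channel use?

For BSC with error probability p:
C = 1 - H(p) where H(p) is binary entropy
H(0.2001) = -0.2001 × log₂(0.2001) - 0.7999 × log₂(0.7999)
H(p) = 0.7221
C = 1 - 0.7221 = 0.2779 bits/use


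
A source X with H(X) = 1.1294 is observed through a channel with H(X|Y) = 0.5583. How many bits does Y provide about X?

I(X;Y) = H(X) - H(X|Y)
I(X;Y) = 1.1294 - 0.5583 = 0.5711 bits


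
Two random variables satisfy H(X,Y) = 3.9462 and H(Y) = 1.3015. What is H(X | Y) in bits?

Chain rule: H(X,Y) = H(X|Y) + H(Y)
H(X|Y) = H(X,Y) - H(Y) = 3.9462 - 1.3015 = 2.6447 bits


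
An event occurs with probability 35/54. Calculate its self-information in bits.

Information content I(x) = -log₂(p(x))
I = -log₂(35/54) = -log₂(0.6481)
I = 0.6256 bits


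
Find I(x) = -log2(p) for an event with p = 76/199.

Information content I(x) = -log₂(p(x))
I = -log₂(76/199) = -log₂(0.3819)
I = 1.3887 bits


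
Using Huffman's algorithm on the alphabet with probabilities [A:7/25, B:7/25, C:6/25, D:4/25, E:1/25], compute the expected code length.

Huffman tree construction:
Combine smallest probabilities repeatedly
Resulting codes:
  A: 10 (length 2)
  B: 11 (length 2)
  C: 01 (length 2)
  D: 001 (length 3)
  E: 000 (length 3)
Average length = Σ p(s) × length(s) = 2.2000 bits


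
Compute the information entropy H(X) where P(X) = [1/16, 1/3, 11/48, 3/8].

H(X) = -Σ p(x) log₂ p(x)
  -1/16 × log₂(1/16) = 0.2500
  -1/3 × log₂(1/3) = 0.5283
  -11/48 × log₂(11/48) = 0.4871
  -3/8 × log₂(3/8) = 0.5306
H(X) = 1.7961 bits


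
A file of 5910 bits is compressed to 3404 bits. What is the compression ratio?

Compression ratio = Original / Compressed
= 5910 / 3404 = 1.74:1


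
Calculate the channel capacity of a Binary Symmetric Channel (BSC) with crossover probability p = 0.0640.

For BSC with error probability p:
C = 1 - H(p) where H(p) is binary entropy
H(0.0640) = -0.0640 × log₂(0.0640) - 0.9360 × log₂(0.9360)
H(p) = 0.3431
C = 1 - 0.3431 = 0.6569 bits/use


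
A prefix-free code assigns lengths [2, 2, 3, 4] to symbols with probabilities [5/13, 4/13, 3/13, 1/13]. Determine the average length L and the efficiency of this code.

Average length L = Σ p_i × l_i = 2.3846 bits
Entropy H = 1.8262 bits
Efficiency η = H/L × 100% = 76.58%


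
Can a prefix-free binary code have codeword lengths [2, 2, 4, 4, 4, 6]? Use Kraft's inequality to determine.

Kraft inequality: Σ 2^(-l_i) ≤ 1 for prefix-free code
Calculating: 2^(-2) + 2^(-2) + 2^(-4) + 2^(-4) + 2^(-4) + 2^(-6)
= 0.25 + 0.25 + 0.0625 + 0.0625 + 0.0625 + 0.015625
= 0.7031
Since 0.7031 ≤ 1, prefix-free code exists


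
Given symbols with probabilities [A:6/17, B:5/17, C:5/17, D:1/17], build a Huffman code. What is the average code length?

Huffman tree construction:
Combine smallest probabilities repeatedly
Resulting codes:
  A: 11 (length 2)
  B: 01 (length 2)
  C: 10 (length 2)
  D: 00 (length 2)
Average length = Σ p(s) × length(s) = 2.0000 bits


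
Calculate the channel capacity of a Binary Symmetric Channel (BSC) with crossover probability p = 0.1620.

For BSC with error probability p:
C = 1 - H(p) where H(p) is binary entropy
H(0.1620) = -0.1620 × log₂(0.1620) - 0.8380 × log₂(0.8380)
H(p) = 0.6391
C = 1 - 0.6391 = 0.3609 bits/use


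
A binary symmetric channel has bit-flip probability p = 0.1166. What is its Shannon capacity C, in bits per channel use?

For BSC with error probability p:
C = 1 - H(p) where H(p) is binary entropy
H(0.1166) = -0.1166 × log₂(0.1166) - 0.8834 × log₂(0.8834)
H(p) = 0.5195
C = 1 - 0.5195 = 0.4805 bits/use


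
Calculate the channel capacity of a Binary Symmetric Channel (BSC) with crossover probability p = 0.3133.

For BSC with error probability p:
C = 1 - H(p) where H(p) is binary entropy
H(0.3133) = -0.3133 × log₂(0.3133) - 0.6867 × log₂(0.6867)
H(p) = 0.8969
C = 1 - 0.8969 = 0.1031 bits/use


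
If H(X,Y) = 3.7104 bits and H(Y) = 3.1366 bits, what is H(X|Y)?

Chain rule: H(X,Y) = H(X|Y) + H(Y)
H(X|Y) = H(X,Y) - H(Y) = 3.7104 - 3.1366 = 0.5738 bits


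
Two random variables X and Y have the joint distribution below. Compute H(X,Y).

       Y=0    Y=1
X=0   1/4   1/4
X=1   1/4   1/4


H(X,Y) = -Σ p(x,y) log₂ p(x,y)
  p(0,0)=1/4: -0.2500 × log₂(0.2500) = 0.5000
  p(0,1)=1/4: -0.2500 × log₂(0.2500) = 0.5000
  p(1,0)=1/4: -0.2500 × log₂(0.2500) = 0.5000
  p(1,1)=1/4: -0.2500 × log₂(0.2500) = 0.5000
H(X,Y) = 2.0000 bits


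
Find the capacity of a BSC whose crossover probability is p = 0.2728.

For BSC with error probability p:
C = 1 - H(p) where H(p) is binary entropy
H(0.2728) = -0.2728 × log₂(0.2728) - 0.7272 × log₂(0.7272)
H(p) = 0.8455
C = 1 - 0.8455 = 0.1545 bits/use


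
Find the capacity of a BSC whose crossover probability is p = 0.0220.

For BSC with error probability p:
C = 1 - H(p) where H(p) is binary entropy
H(0.0220) = -0.0220 × log₂(0.0220) - 0.9780 × log₂(0.9780)
H(p) = 0.1525
C = 1 - 0.1525 = 0.8475 bits/use


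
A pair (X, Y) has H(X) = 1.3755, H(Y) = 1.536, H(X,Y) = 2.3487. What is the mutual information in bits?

I(X;Y) = H(X) + H(Y) - H(X,Y)
I(X;Y) = 1.3755 + 1.536 - 2.3487 = 0.5628 bits


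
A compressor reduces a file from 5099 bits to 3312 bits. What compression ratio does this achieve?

Compression ratio = Original / Compressed
= 5099 / 3312 = 1.54:1


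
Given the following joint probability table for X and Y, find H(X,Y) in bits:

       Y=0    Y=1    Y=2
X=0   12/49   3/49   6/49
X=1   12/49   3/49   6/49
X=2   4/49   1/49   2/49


H(X,Y) = -Σ p(x,y) log₂ p(x,y)
  p(0,0)=12/49: -0.2449 × log₂(0.2449) = 0.4971
  p(0,1)=3/49: -0.0612 × log₂(0.0612) = 0.2467
  p(0,2)=6/49: -0.1224 × log₂(0.1224) = 0.3710
  p(1,0)=12/49: -0.2449 × log₂(0.2449) = 0.4971
  p(1,1)=3/49: -0.0612 × log₂(0.0612) = 0.2467
  p(1,2)=6/49: -0.1224 × log₂(0.1224) = 0.3710
  p(2,0)=4/49: -0.0816 × log₂(0.0816) = 0.2951
  p(2,1)=1/49: -0.0204 × log₂(0.0204) = 0.1146
  p(2,2)=2/49: -0.0408 × log₂(0.0408) = 0.1884
H(X,Y) = 2.8276 bits


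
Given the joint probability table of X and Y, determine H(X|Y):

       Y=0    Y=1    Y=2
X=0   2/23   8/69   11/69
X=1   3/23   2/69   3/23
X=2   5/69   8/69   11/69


H(X|Y) = Σ_y p(y) H(X|Y=y)
  p(Y=0) = 20/69, H(X|Y=0) = 1.5395
  p(Y=1) = 6/23, H(X|Y=1) = 1.3921
  p(Y=2) = 31/69, H(X|Y=2) = 1.5788
H(X|Y) = 0.2899×1.5395 + 0.2609×1.3921 + 0.4493×1.5788 = 1.5187 bits


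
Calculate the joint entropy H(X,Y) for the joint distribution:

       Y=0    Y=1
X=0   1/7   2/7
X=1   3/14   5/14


H(X,Y) = -Σ p(x,y) log₂ p(x,y)
  p(0,0)=1/7: -0.1429 × log₂(0.1429) = 0.4011
  p(0,1)=2/7: -0.2857 × log₂(0.2857) = 0.5164
  p(1,0)=3/14: -0.2143 × log₂(0.2143) = 0.4762
  p(1,1)=5/14: -0.3571 × log₂(0.3571) = 0.5305
H(X,Y) = 1.9242 bits


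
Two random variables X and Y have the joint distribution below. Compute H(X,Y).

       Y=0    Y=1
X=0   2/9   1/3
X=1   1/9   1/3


H(X,Y) = -Σ p(x,y) log₂ p(x,y)
  p(0,0)=2/9: -0.2222 × log₂(0.2222) = 0.4822
  p(0,1)=1/3: -0.3333 × log₂(0.3333) = 0.5283
  p(1,0)=1/9: -0.1111 × log₂(0.1111) = 0.3522
  p(1,1)=1/3: -0.3333 × log₂(0.3333) = 0.5283
H(X,Y) = 1.8911 bits


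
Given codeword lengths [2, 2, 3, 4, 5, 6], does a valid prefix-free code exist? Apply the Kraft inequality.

Kraft inequality: Σ 2^(-l_i) ≤ 1 for prefix-free code
Calculating: 2^(-2) + 2^(-2) + 2^(-3) + 2^(-4) + 2^(-5) + 2^(-6)
= 0.25 + 0.25 + 0.125 + 0.0625 + 0.03125 + 0.015625
= 0.7344
Since 0.7344 ≤ 1, prefix-free code exists


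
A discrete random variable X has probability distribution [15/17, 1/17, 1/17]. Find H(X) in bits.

H(X) = -Σ p(x) log₂ p(x)
  -15/17 × log₂(15/17) = 0.1593
  -1/17 × log₂(1/17) = 0.2404
  -1/17 × log₂(1/17) = 0.2404
H(X) = 0.6402 bits


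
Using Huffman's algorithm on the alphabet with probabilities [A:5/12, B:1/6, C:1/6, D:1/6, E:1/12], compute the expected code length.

Huffman tree construction:
Combine smallest probabilities repeatedly
Resulting codes:
  A: 0 (length 1)
  B: 101 (length 3)
  C: 110 (length 3)
  D: 111 (length 3)
  E: 100 (length 3)
Average length = Σ p(s) × length(s) = 2.1667 bits


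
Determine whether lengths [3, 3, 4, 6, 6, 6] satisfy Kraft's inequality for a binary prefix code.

Kraft inequality: Σ 2^(-l_i) ≤ 1 for prefix-free code
Calculating: 2^(-3) + 2^(-3) + 2^(-4) + 2^(-6) + 2^(-6) + 2^(-6)
= 0.125 + 0.125 + 0.0625 + 0.015625 + 0.015625 + 0.015625
= 0.3594
Since 0.3594 ≤ 1, prefix-free code exists


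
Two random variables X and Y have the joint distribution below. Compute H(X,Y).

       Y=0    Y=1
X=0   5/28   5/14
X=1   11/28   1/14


H(X,Y) = -Σ p(x,y) log₂ p(x,y)
  p(0,0)=5/28: -0.1786 × log₂(0.1786) = 0.4438
  p(0,1)=5/14: -0.3571 × log₂(0.3571) = 0.5305
  p(1,0)=11/28: -0.3929 × log₂(0.3929) = 0.5295
  p(1,1)=1/14: -0.0714 × log₂(0.0714) = 0.2720
H(X,Y) = 1.7758 bits


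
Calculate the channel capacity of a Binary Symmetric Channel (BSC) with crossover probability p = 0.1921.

For BSC with error probability p:
C = 1 - H(p) where H(p) is binary entropy
H(0.1921) = -0.1921 × log₂(0.1921) - 0.8079 × log₂(0.8079)
H(p) = 0.7058
C = 1 - 0.7058 = 0.2942 bits/use


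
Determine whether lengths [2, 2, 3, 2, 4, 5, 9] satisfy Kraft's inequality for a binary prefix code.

Kraft inequality: Σ 2^(-l_i) ≤ 1 for prefix-free code
Calculating: 2^(-2) + 2^(-2) + 2^(-3) + 2^(-2) + 2^(-4) + 2^(-5) + 2^(-9)
= 0.25 + 0.25 + 0.125 + 0.25 + 0.0625 + 0.03125 + 0.001953125
= 0.9707
Since 0.9707 ≤ 1, prefix-free code exists


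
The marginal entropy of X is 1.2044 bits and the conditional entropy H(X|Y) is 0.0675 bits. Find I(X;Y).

I(X;Y) = H(X) - H(X|Y)
I(X;Y) = 1.2044 - 0.0675 = 1.1369 bits


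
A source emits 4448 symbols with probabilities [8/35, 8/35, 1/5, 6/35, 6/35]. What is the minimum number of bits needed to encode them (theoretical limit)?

Entropy H = 2.3101 bits/symbol
Minimum bits = H × n = 2.3101 × 4448
= 10275.37 bits


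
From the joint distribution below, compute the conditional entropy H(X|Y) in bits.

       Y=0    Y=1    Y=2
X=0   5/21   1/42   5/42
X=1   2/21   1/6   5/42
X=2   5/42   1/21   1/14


H(X|Y) = Σ_y p(y) H(X|Y=y)
  p(Y=0) = 19/42, H(X|Y=0) = 1.4675
  p(Y=1) = 5/21, H(X|Y=1) = 1.1568
  p(Y=2) = 13/42, H(X|Y=2) = 1.5486
H(X|Y) = 0.4524×1.4675 + 0.2381×1.1568 + 0.3095×1.5486 = 1.4186 bits


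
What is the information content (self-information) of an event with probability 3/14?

Information content I(x) = -log₂(p(x))
I = -log₂(3/14) = -log₂(0.2143)
I = 2.2224 bits


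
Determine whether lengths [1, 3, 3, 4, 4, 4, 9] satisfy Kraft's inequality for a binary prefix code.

Kraft inequality: Σ 2^(-l_i) ≤ 1 for prefix-free code
Calculating: 2^(-1) + 2^(-3) + 2^(-3) + 2^(-4) + 2^(-4) + 2^(-4) + 2^(-9)
= 0.5 + 0.125 + 0.125 + 0.0625 + 0.0625 + 0.0625 + 0.001953125
= 0.9395
Since 0.9395 ≤ 1, prefix-free code exists


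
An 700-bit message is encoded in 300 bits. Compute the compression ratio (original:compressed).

Compression ratio = Original / Compressed
= 700 / 300 = 2.33:1


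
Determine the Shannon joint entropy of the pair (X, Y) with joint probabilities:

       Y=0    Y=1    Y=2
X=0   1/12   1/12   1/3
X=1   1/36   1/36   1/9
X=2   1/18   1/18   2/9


H(X,Y) = -Σ p(x,y) log₂ p(x,y)
  p(0,0)=1/12: -0.0833 × log₂(0.0833) = 0.2987
  p(0,1)=1/12: -0.0833 × log₂(0.0833) = 0.2987
  p(0,2)=1/3: -0.3333 × log₂(0.3333) = 0.5283
  p(1,0)=1/36: -0.0278 × log₂(0.0278) = 0.1436
  p(1,1)=1/36: -0.0278 × log₂(0.0278) = 0.1436
  p(1,2)=1/9: -0.1111 × log₂(0.1111) = 0.3522
  p(2,0)=1/18: -0.0556 × log₂(0.0556) = 0.2317
  p(2,1)=1/18: -0.0556 × log₂(0.0556) = 0.2317
  p(2,2)=2/9: -0.2222 × log₂(0.2222) = 0.4822
H(X,Y) = 2.7108 bits


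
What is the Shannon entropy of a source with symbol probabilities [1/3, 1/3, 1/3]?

H(X) = -Σ p(x) log₂ p(x)
  -1/3 × log₂(1/3) = 0.5283
  -1/3 × log₂(1/3) = 0.5283
  -1/3 × log₂(1/3) = 0.5283
H(X) = 1.5850 bits


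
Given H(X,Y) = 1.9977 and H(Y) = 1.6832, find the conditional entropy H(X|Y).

Chain rule: H(X,Y) = H(X|Y) + H(Y)
H(X|Y) = H(X,Y) - H(Y) = 1.9977 - 1.6832 = 0.3145 bits


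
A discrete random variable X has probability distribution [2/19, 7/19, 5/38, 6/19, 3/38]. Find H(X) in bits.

H(X) = -Σ p(x) log₂ p(x)
  -2/19 × log₂(2/19) = 0.3419
  -7/19 × log₂(7/19) = 0.5307
  -5/38 × log₂(5/38) = 0.3850
  -6/19 × log₂(6/19) = 0.5251
  -3/38 × log₂(3/38) = 0.2892
H(X) = 2.0720 bits


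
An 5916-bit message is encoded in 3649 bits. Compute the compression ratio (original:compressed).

Compression ratio = Original / Compressed
= 5916 / 3649 = 1.62:1


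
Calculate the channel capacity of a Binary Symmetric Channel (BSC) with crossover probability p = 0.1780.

For BSC with error probability p:
C = 1 - H(p) where H(p) is binary entropy
H(0.1780) = -0.1780 × log₂(0.1780) - 0.8220 × log₂(0.8220)
H(p) = 0.6757
C = 1 - 0.6757 = 0.3243 bits/use


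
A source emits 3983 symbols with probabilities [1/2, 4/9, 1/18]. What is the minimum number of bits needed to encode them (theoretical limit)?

Entropy H = 1.2516 bits/symbol
Minimum bits = H × n = 1.2516 × 3983
= 4985.24 bits


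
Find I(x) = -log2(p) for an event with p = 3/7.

Information content I(x) = -log₂(p(x))
I = -log₂(3/7) = -log₂(0.4286)
I = 1.2224 bits


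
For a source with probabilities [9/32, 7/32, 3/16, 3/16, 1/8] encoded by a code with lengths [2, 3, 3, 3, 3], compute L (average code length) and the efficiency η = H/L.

Average length L = Σ p_i × l_i = 2.7188 bits
Entropy H = 2.2750 bits
Efficiency η = H/L × 100% = 83.68%


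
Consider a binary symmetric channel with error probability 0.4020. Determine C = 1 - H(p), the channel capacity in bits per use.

For BSC with error probability p:
C = 1 - H(p) where H(p) is binary entropy
H(0.4020) = -0.4020 × log₂(0.4020) - 0.5980 × log₂(0.5980)
H(p) = 0.9721
C = 1 - 0.9721 = 0.0279 bits/use


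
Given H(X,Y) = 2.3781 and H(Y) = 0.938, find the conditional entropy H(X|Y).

Chain rule: H(X,Y) = H(X|Y) + H(Y)
H(X|Y) = H(X,Y) - H(Y) = 2.3781 - 0.938 = 1.4401 bits


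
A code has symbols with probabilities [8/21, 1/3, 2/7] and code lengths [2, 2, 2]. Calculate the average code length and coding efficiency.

Average length L = Σ p_i × l_i = 2.0000 bits
Entropy H = 1.5751 bits
Efficiency η = H/L × 100% = 78.76%


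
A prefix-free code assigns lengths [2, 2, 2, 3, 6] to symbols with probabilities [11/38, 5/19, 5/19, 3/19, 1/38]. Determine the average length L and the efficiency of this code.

Average length L = Σ p_i × l_i = 2.2632 bits
Entropy H = 2.0900 bits
Efficiency η = H/L × 100% = 92.35%


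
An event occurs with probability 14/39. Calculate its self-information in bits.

Information content I(x) = -log₂(p(x))
I = -log₂(14/39) = -log₂(0.3590)
I = 1.4780 bits


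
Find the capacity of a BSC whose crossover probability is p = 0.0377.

For BSC with error probability p:
C = 1 - H(p) where H(p) is binary entropy
H(0.0377) = -0.0377 × log₂(0.0377) - 0.9623 × log₂(0.9623)
H(p) = 0.2316
C = 1 - 0.2316 = 0.7684 bits/use


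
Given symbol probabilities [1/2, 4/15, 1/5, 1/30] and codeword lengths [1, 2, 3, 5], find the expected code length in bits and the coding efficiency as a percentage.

Average length L = Σ p_i × l_i = 1.8000 bits
Entropy H = 1.6365 bits
Efficiency η = H/L × 100% = 90.91%


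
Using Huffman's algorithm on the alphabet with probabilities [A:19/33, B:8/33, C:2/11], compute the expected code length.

Huffman tree construction:
Combine smallest probabilities repeatedly
Resulting codes:
  A: 1 (length 1)
  B: 01 (length 2)
  C: 00 (length 2)
Average length = Σ p(s) × length(s) = 1.4242 bits


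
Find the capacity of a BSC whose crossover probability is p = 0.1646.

For BSC with error probability p:
C = 1 - H(p) where H(p) is binary entropy
H(0.1646) = -0.1646 × log₂(0.1646) - 0.8354 × log₂(0.8354)
H(p) = 0.6452
C = 1 - 0.6452 = 0.3548 bits/use


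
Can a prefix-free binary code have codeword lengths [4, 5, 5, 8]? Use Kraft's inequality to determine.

Kraft inequality: Σ 2^(-l_i) ≤ 1 for prefix-free code
Calculating: 2^(-4) + 2^(-5) + 2^(-5) + 2^(-8)
= 0.0625 + 0.03125 + 0.03125 + 0.00390625
= 0.1289
Since 0.1289 ≤ 1, prefix-free code exists


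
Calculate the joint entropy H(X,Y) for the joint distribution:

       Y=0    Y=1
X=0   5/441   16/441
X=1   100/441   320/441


H(X,Y) = -Σ p(x,y) log₂ p(x,y)
  p(0,0)=5/441: -0.0113 × log₂(0.0113) = 0.0733
  p(0,1)=16/441: -0.0363 × log₂(0.0363) = 0.1736
  p(1,0)=100/441: -0.2268 × log₂(0.2268) = 0.4854
  p(1,1)=320/441: -0.7256 × log₂(0.7256) = 0.3358
H(X,Y) = 1.0681 bits


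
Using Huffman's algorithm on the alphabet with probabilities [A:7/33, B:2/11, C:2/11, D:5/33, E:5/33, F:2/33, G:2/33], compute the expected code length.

Huffman tree construction:
Combine smallest probabilities repeatedly
Resulting codes:
  A: 01 (length 2)
  B: 111 (length 3)
  C: 00 (length 2)
  D: 101 (length 3)
  E: 110 (length 3)
  F: 1000 (length 4)
  G: 1001 (length 4)
Average length = Σ p(s) × length(s) = 2.7273 bits


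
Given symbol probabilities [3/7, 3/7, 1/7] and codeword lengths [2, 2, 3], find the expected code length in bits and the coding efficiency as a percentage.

Average length L = Σ p_i × l_i = 2.1429 bits
Entropy H = 1.4488 bits
Efficiency η = H/L × 100% = 67.61%


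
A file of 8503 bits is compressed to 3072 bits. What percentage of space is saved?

Space savings = (1 - Compressed/Original) × 100%
= (1 - 3072/8503) × 100%
= 63.87%


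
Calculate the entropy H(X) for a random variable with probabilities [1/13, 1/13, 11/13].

H(X) = -Σ p(x) log₂ p(x)
  -1/13 × log₂(1/13) = 0.2846
  -1/13 × log₂(1/13) = 0.2846
  -11/13 × log₂(11/13) = 0.2039
H(X) = 0.7732 bits


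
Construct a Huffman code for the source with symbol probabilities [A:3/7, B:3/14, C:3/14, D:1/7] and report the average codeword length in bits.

Huffman tree construction:
Combine smallest probabilities repeatedly
Resulting codes:
  A: 0 (length 1)
  B: 111 (length 3)
  C: 10 (length 2)
  D: 110 (length 3)
Average length = Σ p(s) × length(s) = 1.9286 bits


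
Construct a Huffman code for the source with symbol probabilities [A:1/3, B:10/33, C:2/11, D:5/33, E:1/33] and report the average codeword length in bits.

Huffman tree construction:
Combine smallest probabilities repeatedly
Resulting codes:
  A: 11 (length 2)
  B: 10 (length 2)
  C: 00 (length 2)
  D: 011 (length 3)
  E: 010 (length 3)
Average length = Σ p(s) × length(s) = 2.1818 bits


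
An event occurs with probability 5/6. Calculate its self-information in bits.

Information content I(x) = -log₂(p(x))
I = -log₂(5/6) = -log₂(0.8333)
I = 0.2630 bits


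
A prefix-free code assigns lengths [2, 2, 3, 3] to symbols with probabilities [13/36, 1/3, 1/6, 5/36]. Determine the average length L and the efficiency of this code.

Average length L = Σ p_i × l_i = 2.3056 bits
Entropy H = 1.8854 bits
Efficiency η = H/L × 100% = 81.77%


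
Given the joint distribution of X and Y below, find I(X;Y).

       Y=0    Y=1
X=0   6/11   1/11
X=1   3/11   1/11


H(X) = 0.9457, H(Y) = 0.6840, H(X,Y) = 1.6172
I(X;Y) = H(X) + H(Y) - H(X,Y) = 0.0125 bits


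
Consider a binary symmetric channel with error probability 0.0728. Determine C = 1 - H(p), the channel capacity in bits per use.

For BSC with error probability p:
C = 1 - H(p) where H(p) is binary entropy
H(0.0728) = -0.0728 × log₂(0.0728) - 0.9272 × log₂(0.9272)
H(p) = 0.3763
C = 1 - 0.3763 = 0.6237 bits/use


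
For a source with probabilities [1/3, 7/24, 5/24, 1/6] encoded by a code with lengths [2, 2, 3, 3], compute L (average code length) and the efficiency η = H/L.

Average length L = Σ p_i × l_i = 2.3750 bits
Entropy H = 1.9491 bits
Efficiency η = H/L × 100% = 82.07%


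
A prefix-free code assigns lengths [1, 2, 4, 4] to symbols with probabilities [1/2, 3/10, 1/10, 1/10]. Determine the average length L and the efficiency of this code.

Average length L = Σ p_i × l_i = 1.9000 bits
Entropy H = 1.6855 bits
Efficiency η = H/L × 100% = 88.71%


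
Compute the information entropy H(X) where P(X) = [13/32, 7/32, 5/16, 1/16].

H(X) = -Σ p(x) log₂ p(x)
  -13/32 × log₂(13/32) = 0.5279
  -7/32 × log₂(7/32) = 0.4796
  -5/16 × log₂(5/16) = 0.5244
  -1/16 × log₂(1/16) = 0.2500
H(X) = 1.7820 bits


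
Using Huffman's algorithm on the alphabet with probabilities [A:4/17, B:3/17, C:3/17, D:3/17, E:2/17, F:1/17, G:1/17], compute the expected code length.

Huffman tree construction:
Combine smallest probabilities repeatedly
Resulting codes:
  A: 01 (length 2)
  B: 110 (length 3)
  C: 111 (length 3)
  D: 00 (length 2)
  E: 100 (length 3)
  F: 1010 (length 4)
  G: 1011 (length 4)
Average length = Σ p(s) × length(s) = 2.7059 bits


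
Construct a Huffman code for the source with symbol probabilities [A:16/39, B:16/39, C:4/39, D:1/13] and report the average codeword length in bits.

Huffman tree construction:
Combine smallest probabilities repeatedly
Resulting codes:
  A: 11 (length 2)
  B: 0 (length 1)
  C: 101 (length 3)
  D: 100 (length 3)
Average length = Σ p(s) × length(s) = 1.7692 bits


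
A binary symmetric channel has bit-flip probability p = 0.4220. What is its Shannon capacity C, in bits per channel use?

For BSC with error probability p:
C = 1 - H(p) where H(p) is binary entropy
H(0.4220) = -0.4220 × log₂(0.4220) - 0.5780 × log₂(0.5780)
H(p) = 0.9824
C = 1 - 0.9824 = 0.0176 bits/use


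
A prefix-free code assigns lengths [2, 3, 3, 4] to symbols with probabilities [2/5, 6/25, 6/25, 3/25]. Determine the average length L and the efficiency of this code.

Average length L = Σ p_i × l_i = 2.7200 bits
Entropy H = 1.8841 bits
Efficiency η = H/L × 100% = 69.27%


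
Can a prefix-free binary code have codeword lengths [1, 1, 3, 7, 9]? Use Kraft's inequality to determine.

Kraft inequality: Σ 2^(-l_i) ≤ 1 for prefix-free code
Calculating: 2^(-1) + 2^(-1) + 2^(-3) + 2^(-7) + 2^(-9)
= 0.5 + 0.5 + 0.125 + 0.0078125 + 0.001953125
= 1.1348
Since 1.1348 > 1, prefix-free code does not exist


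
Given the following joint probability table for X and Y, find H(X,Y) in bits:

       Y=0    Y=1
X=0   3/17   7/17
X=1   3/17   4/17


H(X,Y) = -Σ p(x,y) log₂ p(x,y)
  p(0,0)=3/17: -0.1765 × log₂(0.1765) = 0.4416
  p(0,1)=7/17: -0.4118 × log₂(0.4118) = 0.5271
  p(1,0)=3/17: -0.1765 × log₂(0.1765) = 0.4416
  p(1,1)=4/17: -0.2353 × log₂(0.2353) = 0.4912
H(X,Y) = 1.9015 bits


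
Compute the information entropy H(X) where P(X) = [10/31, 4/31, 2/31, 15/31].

H(X) = -Σ p(x) log₂ p(x)
  -10/31 × log₂(10/31) = 0.5265
  -4/31 × log₂(4/31) = 0.3812
  -2/31 × log₂(2/31) = 0.2551
  -15/31 × log₂(15/31) = 0.5068
H(X) = 1.6696 bits


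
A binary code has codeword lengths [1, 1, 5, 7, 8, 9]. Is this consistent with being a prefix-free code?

Kraft inequality: Σ 2^(-l_i) ≤ 1 for prefix-free code
Calculating: 2^(-1) + 2^(-1) + 2^(-5) + 2^(-7) + 2^(-8) + 2^(-9)
= 0.5 + 0.5 + 0.03125 + 0.0078125 + 0.00390625 + 0.001953125
= 1.0449
Since 1.0449 > 1, prefix-free code does not exist


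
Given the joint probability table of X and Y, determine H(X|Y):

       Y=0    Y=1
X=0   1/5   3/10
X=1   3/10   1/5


H(X|Y) = Σ_y p(y) H(X|Y=y)
  p(Y=0) = 1/2, H(X|Y=0) = 0.9710
  p(Y=1) = 1/2, H(X|Y=1) = 0.9710
H(X|Y) = 0.5000×0.9710 + 0.5000×0.9710 = 0.9710 bits


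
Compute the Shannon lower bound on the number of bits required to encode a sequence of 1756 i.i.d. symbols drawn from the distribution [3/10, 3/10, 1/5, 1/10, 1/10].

Entropy H = 2.1710 bits/symbol
Minimum bits = H × n = 2.1710 × 1756
= 3812.19 bits


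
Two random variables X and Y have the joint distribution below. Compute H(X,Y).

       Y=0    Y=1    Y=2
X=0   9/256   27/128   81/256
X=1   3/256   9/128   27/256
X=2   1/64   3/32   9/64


H(X,Y) = -Σ p(x,y) log₂ p(x,y)
  p(0,0)=9/256: -0.0352 × log₂(0.0352) = 0.1698
  p(0,1)=27/128: -0.2109 × log₂(0.2109) = 0.4736
  p(0,2)=81/256: -0.3164 × log₂(0.3164) = 0.5253
  p(1,0)=3/256: -0.0117 × log₂(0.0117) = 0.0752
  p(1,1)=9/128: -0.0703 × log₂(0.0703) = 0.2693
  p(1,2)=27/256: -0.1055 × log₂(0.1055) = 0.3423
  p(2,0)=1/64: -0.0156 × log₂(0.0156) = 0.0938
  p(2,1)=3/32: -0.0938 × log₂(0.0938) = 0.3202
  p(2,2)=9/64: -0.1406 × log₂(0.1406) = 0.3980
H(X,Y) = 2.6673 bits


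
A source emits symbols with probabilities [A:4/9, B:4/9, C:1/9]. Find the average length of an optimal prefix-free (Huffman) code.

Huffman tree construction:
Combine smallest probabilities repeatedly
Resulting codes:
  A: 11 (length 2)
  B: 0 (length 1)
  C: 10 (length 2)
Average length = Σ p(s) × length(s) = 1.5556 bits


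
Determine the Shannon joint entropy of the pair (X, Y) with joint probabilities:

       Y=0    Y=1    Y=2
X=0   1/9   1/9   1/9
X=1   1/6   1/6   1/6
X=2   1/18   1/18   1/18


H(X,Y) = -Σ p(x,y) log₂ p(x,y)
  p(0,0)=1/9: -0.1111 × log₂(0.1111) = 0.3522
  p(0,1)=1/9: -0.1111 × log₂(0.1111) = 0.3522
  p(0,2)=1/9: -0.1111 × log₂(0.1111) = 0.3522
  p(1,0)=1/6: -0.1667 × log₂(0.1667) = 0.4308
  p(1,1)=1/6: -0.1667 × log₂(0.1667) = 0.4308
  p(1,2)=1/6: -0.1667 × log₂(0.1667) = 0.4308
  p(2,0)=1/18: -0.0556 × log₂(0.0556) = 0.2317
  p(2,1)=1/18: -0.0556 × log₂(0.0556) = 0.2317
  p(2,2)=1/18: -0.0556 × log₂(0.0556) = 0.2317
H(X,Y) = 3.0441 bits


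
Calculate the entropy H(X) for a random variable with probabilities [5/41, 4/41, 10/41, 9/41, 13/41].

H(X) = -Σ p(x) log₂ p(x)
  -5/41 × log₂(5/41) = 0.3702
  -4/41 × log₂(4/41) = 0.3276
  -10/41 × log₂(10/41) = 0.4965
  -9/41 × log₂(9/41) = 0.4802
  -13/41 × log₂(13/41) = 0.5254
H(X) = 2.1999 bits


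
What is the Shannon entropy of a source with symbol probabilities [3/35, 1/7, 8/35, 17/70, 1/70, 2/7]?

H(X) = -Σ p(x) log₂ p(x)
  -3/35 × log₂(3/35) = 0.3038
  -1/7 × log₂(1/7) = 0.4011
  -8/35 × log₂(8/35) = 0.4867
  -17/70 × log₂(17/70) = 0.4959
  -1/70 × log₂(1/70) = 0.0876
  -2/7 × log₂(2/7) = 0.5164
H(X) = 2.2914 bits


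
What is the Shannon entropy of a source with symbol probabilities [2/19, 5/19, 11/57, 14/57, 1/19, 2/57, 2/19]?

H(X) = -Σ p(x) log₂ p(x)
  -2/19 × log₂(2/19) = 0.3419
  -5/19 × log₂(5/19) = 0.5068
  -11/57 × log₂(11/57) = 0.4580
  -14/57 × log₂(14/57) = 0.4975
  -1/19 × log₂(1/19) = 0.2236
  -2/57 × log₂(2/57) = 0.1696
  -2/19 × log₂(2/19) = 0.3419
H(X) = 2.5393 bits


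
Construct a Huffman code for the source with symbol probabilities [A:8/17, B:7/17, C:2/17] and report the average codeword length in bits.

Huffman tree construction:
Combine smallest probabilities repeatedly
Resulting codes:
  A: 0 (length 1)
  B: 11 (length 2)
  C: 10 (length 2)
Average length = Σ p(s) × length(s) = 1.5294 bits


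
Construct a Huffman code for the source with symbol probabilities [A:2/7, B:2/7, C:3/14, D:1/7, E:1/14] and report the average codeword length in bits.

Huffman tree construction:
Combine smallest probabilities repeatedly
Resulting codes:
  A: 10 (length 2)
  B: 11 (length 2)
  C: 00 (length 2)
  D: 011 (length 3)
  E: 010 (length 3)
Average length = Σ p(s) × length(s) = 2.2143 bits


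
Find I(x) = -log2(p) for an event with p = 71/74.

Information content I(x) = -log₂(p(x))
I = -log₂(71/74) = -log₂(0.9595)
I = 0.0597 bits
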